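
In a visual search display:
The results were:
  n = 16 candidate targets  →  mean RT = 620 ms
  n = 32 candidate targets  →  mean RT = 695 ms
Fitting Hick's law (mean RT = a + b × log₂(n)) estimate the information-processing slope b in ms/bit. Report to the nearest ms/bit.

75 ms/bit

b = (RT₂ − RT₁)/(log₂ n₂ − log₂ n₁) = (695 − 620)/(5 − 4) = 75 ms/bit.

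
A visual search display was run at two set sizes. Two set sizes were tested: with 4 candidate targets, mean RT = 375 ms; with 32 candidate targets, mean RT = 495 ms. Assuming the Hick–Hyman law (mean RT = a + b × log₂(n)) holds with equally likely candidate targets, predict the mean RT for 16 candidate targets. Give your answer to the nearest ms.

455 ms

Fit slope and intercept:
  b = (495 − 375) / (log₂ 32 − log₂ 4) = 120 / (5 − 2) = 40 ms/bit
  a = 375 − 40 × 2 = 295 ms
Then RT(16) = 295 + 40 × log₂ 16 = 295 + 40 × 4 ≈ 455.000 ms.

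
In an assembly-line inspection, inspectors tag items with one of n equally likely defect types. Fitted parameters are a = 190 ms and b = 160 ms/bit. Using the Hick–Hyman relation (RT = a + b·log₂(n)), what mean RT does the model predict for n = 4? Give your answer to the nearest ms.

510 ms

log₂(4) = 2 bits, so RT = 190 + 160 × 2 ≈ 510.000 ms.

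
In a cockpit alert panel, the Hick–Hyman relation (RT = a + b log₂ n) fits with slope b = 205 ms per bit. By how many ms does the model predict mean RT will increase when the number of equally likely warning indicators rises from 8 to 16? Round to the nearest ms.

ΔRT = (a + b log₂ n₂) − (a + b log₂ n₁) = b·(log₂ n₂ − log₂ n₁).
log₂(16) − log₂(8) = log₂(16/8) = log₂(2) = 1.
ΔRT = 205 × 1.0000 = 205.000 ms.

205 ms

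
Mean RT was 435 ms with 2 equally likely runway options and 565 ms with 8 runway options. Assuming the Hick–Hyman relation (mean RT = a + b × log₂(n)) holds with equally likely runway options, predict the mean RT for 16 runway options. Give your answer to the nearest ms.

630 ms

Fit slope and intercept:
  b = (565 − 435) / (log₂ 8 − log₂ 2) = 130 / (3 − 1) = 65 ms/bit
  a = 435 − 65 × 1 = 370 ms
Then RT(16) = 370 + 65 × log₂ 16 = 370 + 65 × 4 ≈ 630.000 ms.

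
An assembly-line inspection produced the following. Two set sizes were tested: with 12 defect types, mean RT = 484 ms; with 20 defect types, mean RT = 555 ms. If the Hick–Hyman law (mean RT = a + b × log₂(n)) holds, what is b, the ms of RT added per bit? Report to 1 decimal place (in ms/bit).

The slope on a log₂ axis is (555 − 484) / (4.3219 − 3.5850) = 96.341 ms/bit.

96.3 ms/bit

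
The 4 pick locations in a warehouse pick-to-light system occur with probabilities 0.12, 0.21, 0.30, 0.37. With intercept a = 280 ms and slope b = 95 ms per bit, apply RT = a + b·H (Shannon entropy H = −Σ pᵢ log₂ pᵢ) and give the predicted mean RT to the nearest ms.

460 ms

Entropy contributions −pᵢ log₂ pᵢ: 0.3671, 0.4728, 0.5211, 0.5307; sum H = 1.8917 bits.
RT = a + bH = 280 + 95·1.8917 = 459.71 ms.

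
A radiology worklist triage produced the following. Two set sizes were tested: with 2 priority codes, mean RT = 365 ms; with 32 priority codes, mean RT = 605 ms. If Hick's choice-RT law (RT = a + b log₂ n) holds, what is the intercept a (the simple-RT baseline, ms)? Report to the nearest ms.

The slope on a log₂ axis is (605 − 365) / (5 − 1) = 60 ms/bit.
a = RT₁ − b·log₂ n₁ = 365 − 60 × 1 = 305.000 ms.

305 ms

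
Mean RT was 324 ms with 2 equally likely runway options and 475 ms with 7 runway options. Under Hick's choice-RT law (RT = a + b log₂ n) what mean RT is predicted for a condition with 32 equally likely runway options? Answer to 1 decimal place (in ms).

658.2 ms

With log₂ n on the abscissa the relation is linear; from the two conditions:
  b = (475 − 324) / (log₂ 7 − log₂ 2) = 151 / (2.8074 − 1) = 83.548 ms/bit
  a = 324 − 83.548 × 1 = 240.452 ms
Then RT(32) = 240.452 + 83.548 × log₂ 32 = 240.452 + 83.548 × 5 ≈ 658.190 ms.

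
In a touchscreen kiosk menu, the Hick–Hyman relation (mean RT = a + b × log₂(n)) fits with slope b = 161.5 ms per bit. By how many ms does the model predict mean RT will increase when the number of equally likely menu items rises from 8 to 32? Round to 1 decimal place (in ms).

The intercept a cancels: ΔRT = b·(log₂ n₂ − log₂ n₁) = b·log₂(n₂/n₁).
log₂(32) − log₂(8) = log₂(32/8) = log₂(4) = 2.
ΔRT = 161.5 × 2.0000 = 323.000 ms.

323.0 ms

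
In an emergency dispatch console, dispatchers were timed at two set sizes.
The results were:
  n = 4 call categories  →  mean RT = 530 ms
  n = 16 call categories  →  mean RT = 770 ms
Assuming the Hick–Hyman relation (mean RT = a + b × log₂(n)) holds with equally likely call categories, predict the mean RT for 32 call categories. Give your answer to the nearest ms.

890 ms

With log₂ n on the abscissa the relation is linear; from the two conditions:
  b = (770 − 530) / (log₂ 16 − log₂ 4) = 240 / (4 − 2) = 120 ms/bit
  a = 530 − 120 × 2 = 290 ms
Then RT(32) = 290 + 120 × log₂ 32 = 290 + 120 × 5 ≈ 890.000 ms.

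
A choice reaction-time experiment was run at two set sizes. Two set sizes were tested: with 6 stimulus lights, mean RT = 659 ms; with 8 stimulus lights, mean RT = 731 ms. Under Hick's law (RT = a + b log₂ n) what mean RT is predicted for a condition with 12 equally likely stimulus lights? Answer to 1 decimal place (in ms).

With log₂ n on the abscissa the relation is linear; from the two conditions:
  b = (731 − 659) / (log₂ 8 − log₂ 6) = 72 / (3 − 2.5850) = 173.478 ms/bit
  a = 659 − 173.478 × 2.5850 = 210.565 ms
Then RT(12) = 210.565 + 173.478 × log₂ 12 = 210.565 + 173.478 × 3.5850 ≈ 832.478 ms.

832.5 ms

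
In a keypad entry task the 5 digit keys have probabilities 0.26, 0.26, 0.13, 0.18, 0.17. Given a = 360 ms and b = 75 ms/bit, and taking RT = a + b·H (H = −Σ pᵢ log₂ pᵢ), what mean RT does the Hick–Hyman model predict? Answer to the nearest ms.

Entropy contributions −pᵢ log₂ pᵢ: 0.5053, 0.5053, 0.3826, 0.4453, 0.4346; sum H = 2.2731 bits.
RT = a + bH = 360 + 75·2.2731 = 530.48 ms.

530 ms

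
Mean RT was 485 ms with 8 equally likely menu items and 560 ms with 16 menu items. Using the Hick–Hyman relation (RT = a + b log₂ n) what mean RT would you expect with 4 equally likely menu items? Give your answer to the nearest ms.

RT is linear in log₂ n, so two points fix the line:
  b = (560 − 485) / (log₂ 16 − log₂ 8) = 75 / (4 − 3) = 75 ms/bit
  a = 485 − 75 × 3 = 260 ms
Then RT(4) = 260 + 75 × log₂ 4 = 260 + 75 × 2 ≈ 410.000 ms.

410 ms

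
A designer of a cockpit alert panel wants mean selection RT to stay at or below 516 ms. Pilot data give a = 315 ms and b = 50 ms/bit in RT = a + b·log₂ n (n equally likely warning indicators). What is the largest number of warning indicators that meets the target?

16

Information budget: (516 − 315)/50 = 4.0200 bits, so n ≤ 2^4.0200 = 16.223 → at most 16.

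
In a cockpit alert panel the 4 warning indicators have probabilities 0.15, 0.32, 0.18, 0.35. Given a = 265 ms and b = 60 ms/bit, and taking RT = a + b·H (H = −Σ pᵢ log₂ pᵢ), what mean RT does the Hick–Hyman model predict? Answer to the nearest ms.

380 ms

H = 0.15·log₂(1/0.15) + 0.32·log₂(1/0.32) + 0.18·log₂(1/0.18) + 0.35·log₂(1/0.35) = 1.9120 bits.
RT = 265 + 60 × 1.9120 = 379.72 ms.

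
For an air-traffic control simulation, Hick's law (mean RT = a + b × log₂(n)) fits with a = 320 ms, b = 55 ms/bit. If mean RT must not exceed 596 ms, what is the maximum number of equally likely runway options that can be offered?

55·log₂ n ≤ 596 − 320 = 276, giving log₂ n ≤ 5.0182 and n ≤ 32.406. The largest whole number is 32.

32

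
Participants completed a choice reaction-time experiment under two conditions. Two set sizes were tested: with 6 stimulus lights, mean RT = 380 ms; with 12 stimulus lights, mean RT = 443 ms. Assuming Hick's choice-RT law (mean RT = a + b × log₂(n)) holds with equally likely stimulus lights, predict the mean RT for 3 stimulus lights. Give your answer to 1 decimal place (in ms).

317.0 ms

Solve the two-equation system in a and b:
  b = (443 − 380) / (log₂ 12 − log₂ 6) = 63 / (3.5850 − 2.5850) = 63.000 ms/bit
  a = 380 − 63.000 × 2.5850 = 217.147 ms
Then RT(3) = 217.147 + 63.000 × log₂ 3 = 217.147 + 63.000 × 1.5850 ≈ 317.000 ms.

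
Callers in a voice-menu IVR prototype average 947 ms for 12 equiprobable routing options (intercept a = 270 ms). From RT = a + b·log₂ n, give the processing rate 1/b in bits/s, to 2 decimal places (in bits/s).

b = (947 − 270)/log₂ 12 = 677/3.5850 = 188.844 ms per bit = 0.18884 s/bit; the reciprocal is 5.295 bits/s.

5.30 bits/s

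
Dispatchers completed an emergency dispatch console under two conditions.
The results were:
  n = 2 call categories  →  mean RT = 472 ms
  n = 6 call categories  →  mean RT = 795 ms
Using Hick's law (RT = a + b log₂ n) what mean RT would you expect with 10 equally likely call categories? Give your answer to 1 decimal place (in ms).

945.2 ms

Fit slope and intercept:
  b = (795 − 472) / (log₂ 6 − log₂ 2) = 323 / (2.5850 − 1) = 203.790 ms/bit
  a = 472 − 203.790 × 1 = 268.210 ms
Then RT(10) = 268.210 + 203.790 × log₂ 10 = 268.210 + 203.790 × 3.3219 ≈ 945.186 ms.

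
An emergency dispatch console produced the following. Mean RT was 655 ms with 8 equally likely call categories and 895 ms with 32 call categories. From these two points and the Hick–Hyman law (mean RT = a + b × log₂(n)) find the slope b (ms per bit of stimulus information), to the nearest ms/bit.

120 ms/bit

Slope: b = (895 − 655) / (log₂ 32 − log₂ 8) = 240/2.0000 = 120 ms/bit.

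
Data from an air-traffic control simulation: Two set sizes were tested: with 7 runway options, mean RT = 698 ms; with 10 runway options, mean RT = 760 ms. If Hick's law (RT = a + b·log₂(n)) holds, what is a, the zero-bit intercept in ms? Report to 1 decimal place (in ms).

359.7 ms

b = (RT₂ − RT₁)/(log₂ n₂ − log₂ n₁) = (760 − 698)/(3.3219 − 2.8074) = 120.488 ms/bit.
Intercept: a = 698 − 120.488·log₂(7) = 359.747 ms.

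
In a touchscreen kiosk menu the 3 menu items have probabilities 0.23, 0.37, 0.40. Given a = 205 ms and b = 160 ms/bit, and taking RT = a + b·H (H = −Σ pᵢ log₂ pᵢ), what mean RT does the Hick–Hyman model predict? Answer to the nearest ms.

H = 0.23·log₂(1/0.23) + 0.37·log₂(1/0.37) + 0.40·log₂(1/0.40) = 1.5472 bits.
RT = 205 + 160 × 1.5472 = 452.55 ms.

453 ms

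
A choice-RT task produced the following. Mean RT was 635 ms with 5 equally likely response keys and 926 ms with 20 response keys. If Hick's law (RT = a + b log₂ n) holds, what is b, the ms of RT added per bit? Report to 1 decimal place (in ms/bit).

The slope on a log₂ axis is (926 − 635) / (4.3219 − 2.3219) = 145.500 ms/bit.

145.5 ms/bit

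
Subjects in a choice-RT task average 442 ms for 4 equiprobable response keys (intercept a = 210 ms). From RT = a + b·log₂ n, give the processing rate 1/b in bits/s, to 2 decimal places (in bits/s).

8.62 bits/s

Choice component = 442 − 210 = 232 ms over log₂(4) = 2 bits.
b = 232 / 2 = 116.000 ms/bit, so 1/b = 8.621 bits/s.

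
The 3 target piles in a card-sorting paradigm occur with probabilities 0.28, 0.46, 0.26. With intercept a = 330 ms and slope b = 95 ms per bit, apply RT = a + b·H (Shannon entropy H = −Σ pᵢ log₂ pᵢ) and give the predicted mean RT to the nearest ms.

H = 0.28·log₂(1/0.28) + 0.46·log₂(1/0.46) + 0.26·log₂(1/0.26) = 1.5348 bits.
RT = 330 + 95 × 1.5348 = 475.81 ms.

476 ms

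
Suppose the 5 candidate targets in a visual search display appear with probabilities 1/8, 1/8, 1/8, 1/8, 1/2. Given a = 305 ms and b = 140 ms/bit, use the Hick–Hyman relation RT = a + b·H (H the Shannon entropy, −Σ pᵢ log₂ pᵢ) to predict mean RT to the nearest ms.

585 ms

Each term −pᵢ log₂ pᵢ: 0.125·3 + 0.125·3 + 0.125·3 + 0.125·3 + 0.5·1; summed, H = 2.000 bits.
Mean RT = a + bH = 305 + 140·2.000 = 585.00 ms.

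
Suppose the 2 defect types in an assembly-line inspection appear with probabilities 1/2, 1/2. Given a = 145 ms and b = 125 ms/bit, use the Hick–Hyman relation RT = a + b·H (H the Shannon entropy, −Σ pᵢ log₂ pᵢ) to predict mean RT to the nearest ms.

Each term −pᵢ log₂ pᵢ: 0.5·1 + 0.5·1; summed, H = 1.000 bits.
Mean RT = a + bH = 145 + 125·1.000 = 270.00 ms.

270 ms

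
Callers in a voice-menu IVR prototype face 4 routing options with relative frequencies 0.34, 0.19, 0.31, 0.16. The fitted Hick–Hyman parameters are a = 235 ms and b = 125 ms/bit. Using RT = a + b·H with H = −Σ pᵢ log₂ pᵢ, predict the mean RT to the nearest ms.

476 ms

H = 0.34·log₂(1/0.34) + 0.19·log₂(1/0.19) + 0.31·log₂(1/0.31) + 0.16·log₂(1/0.16) = 1.9312 bits.
RT = 235 + 125 × 1.9312 = 476.40 ms.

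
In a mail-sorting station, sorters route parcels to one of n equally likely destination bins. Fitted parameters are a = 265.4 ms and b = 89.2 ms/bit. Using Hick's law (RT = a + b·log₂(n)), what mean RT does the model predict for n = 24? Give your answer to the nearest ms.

log₂(24) = 4.5850 bits, so RT = 265.4 + 89.2 × 4.5850 ≈ 674.379 ms.

674 ms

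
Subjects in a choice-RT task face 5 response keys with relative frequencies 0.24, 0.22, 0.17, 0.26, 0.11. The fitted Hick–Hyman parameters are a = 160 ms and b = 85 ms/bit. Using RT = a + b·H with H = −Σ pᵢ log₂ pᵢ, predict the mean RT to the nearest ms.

353 ms

Entropy contributions −pᵢ log₂ pᵢ: 0.4941, 0.4806, 0.4346, 0.5053, 0.3503; sum H = 2.2649 bits.
RT = a + bH = 160 + 85·2.2649 = 352.51 ms.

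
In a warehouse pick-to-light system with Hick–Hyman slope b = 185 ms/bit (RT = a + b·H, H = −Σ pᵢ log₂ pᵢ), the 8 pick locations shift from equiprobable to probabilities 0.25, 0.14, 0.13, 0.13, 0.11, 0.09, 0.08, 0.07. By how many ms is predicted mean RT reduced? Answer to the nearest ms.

21 ms

Equiprobable entropy H₀ = log₂ 8 = 3.0000 bits.
Skewed entropy H = −Σ pᵢ log₂ pᵢ = 2.8854 bits.
ΔRT = b·(H₀ − H) = 185 × 0.1146 = 21.20 ms.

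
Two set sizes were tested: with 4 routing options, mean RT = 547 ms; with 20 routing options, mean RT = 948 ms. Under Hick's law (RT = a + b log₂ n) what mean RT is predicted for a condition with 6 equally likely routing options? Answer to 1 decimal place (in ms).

648.0 ms

With log₂ n on the abscissa the relation is linear; from the two conditions:
  b = (948 − 547) / (log₂ 20 − log₂ 4) = 401 / (4.3219 − 2) = 172.701 ms/bit
  a = 547 − 172.701 × 2 = 201.597 ms
Then RT(6) = 201.597 + 172.701 × log₂ 6 = 201.597 + 172.701 × 2.5850 ≈ 648.024 ms.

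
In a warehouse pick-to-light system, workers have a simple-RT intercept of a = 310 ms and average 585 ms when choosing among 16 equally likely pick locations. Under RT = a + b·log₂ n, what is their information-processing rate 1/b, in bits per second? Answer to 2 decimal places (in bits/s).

14.55 bits/s

b = (585 − 310)/log₂ 16 = 275/4 = 68.750 ms per bit = 0.06875 s/bit; the reciprocal is 14.545 bits/s.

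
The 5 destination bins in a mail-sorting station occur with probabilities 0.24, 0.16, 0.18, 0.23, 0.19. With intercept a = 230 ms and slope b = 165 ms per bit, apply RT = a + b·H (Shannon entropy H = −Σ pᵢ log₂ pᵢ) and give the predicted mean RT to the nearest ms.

Entropy contributions −pᵢ log₂ pᵢ: 0.4941, 0.4230, 0.4453, 0.4877, 0.4552; sum H = 2.3054 bits.
RT = a + bH = 230 + 165·2.3054 = 610.38 ms.

610 ms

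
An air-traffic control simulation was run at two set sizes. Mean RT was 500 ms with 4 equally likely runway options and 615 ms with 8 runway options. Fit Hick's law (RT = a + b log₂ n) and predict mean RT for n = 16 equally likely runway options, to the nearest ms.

730 ms

Fit slope and intercept:
  b = (615 − 500) / (log₂ 8 − log₂ 4) = 115 / (3 − 2) = 115 ms/bit
  a = 500 − 115 × 2 = 270 ms
Then RT(16) = 270 + 115 × log₂ 16 = 270 + 115 × 4 ≈ 730.000 ms.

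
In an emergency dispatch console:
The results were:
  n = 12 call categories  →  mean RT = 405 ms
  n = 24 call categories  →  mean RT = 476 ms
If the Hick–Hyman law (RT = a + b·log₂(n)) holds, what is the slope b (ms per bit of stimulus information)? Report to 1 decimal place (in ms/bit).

71.0 ms/bit

The slope on a log₂ axis is (476 − 405) / (4.5850 − 3.5850) = 71.000 ms/bit.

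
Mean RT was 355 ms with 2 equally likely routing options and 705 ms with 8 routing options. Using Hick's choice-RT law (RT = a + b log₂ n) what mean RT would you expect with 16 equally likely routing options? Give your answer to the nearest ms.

Fit slope and intercept:
  b = (705 − 355) / (log₂ 8 − log₂ 2) = 350 / (3 − 1) = 175 ms/bit
  a = 355 − 175 × 1 = 180 ms
Then RT(16) = 180 + 175 × log₂ 16 = 180 + 175 × 4 ≈ 880.000 ms.

880 ms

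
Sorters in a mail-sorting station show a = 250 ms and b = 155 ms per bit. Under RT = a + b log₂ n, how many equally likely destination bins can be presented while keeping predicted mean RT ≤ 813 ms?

Set 250 + 155·log₂ n ≤ 813 → log₂ n ≤ (813 − 250)/155 = 3.6323.
So n ≤ 2^3.6323 = 12.400; the largest integer n is 12.

12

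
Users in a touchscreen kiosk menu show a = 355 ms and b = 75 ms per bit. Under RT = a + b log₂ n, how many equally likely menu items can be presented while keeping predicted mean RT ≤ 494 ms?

3

Set 355 + 75·log₂ n ≤ 494 → log₂ n ≤ (494 − 355)/75 = 1.8533.
So n ≤ 2^1.8533 = 3.613; the largest integer n is 3.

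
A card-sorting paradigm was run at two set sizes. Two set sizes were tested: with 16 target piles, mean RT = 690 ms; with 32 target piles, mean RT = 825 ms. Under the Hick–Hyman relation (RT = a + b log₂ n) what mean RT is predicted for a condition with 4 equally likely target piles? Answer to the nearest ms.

420 ms

With log₂ n on the abscissa the relation is linear; from the two conditions:
  b = (825 − 690) / (log₂ 32 − log₂ 16) = 135 / (5 − 4) = 135 ms/bit
  a = 690 − 135 × 4 = 150 ms
Then RT(4) = 150 + 135 × log₂ 4 = 150 + 135 × 2 ≈ 420.000 ms.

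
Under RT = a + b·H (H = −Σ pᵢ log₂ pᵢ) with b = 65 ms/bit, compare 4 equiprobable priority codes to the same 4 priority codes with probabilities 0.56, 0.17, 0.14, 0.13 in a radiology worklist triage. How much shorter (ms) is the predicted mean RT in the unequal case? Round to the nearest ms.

21 ms

Equiprobable entropy H₀ = log₂ 4 = 2.0000 bits.
Skewed entropy H = −Σ pᵢ log₂ pᵢ = 1.6828 bits.
ΔRT = b·(H₀ − H) = 65 × 0.3172 = 20.62 ms.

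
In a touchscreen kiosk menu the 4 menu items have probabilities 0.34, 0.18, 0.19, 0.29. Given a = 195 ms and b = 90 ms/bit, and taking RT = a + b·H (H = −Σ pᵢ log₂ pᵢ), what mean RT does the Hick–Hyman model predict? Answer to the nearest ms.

H = 0.34·log₂(1/0.34) + 0.18·log₂(1/0.18) + 0.19·log₂(1/0.19) + 0.29·log₂(1/0.29) = 1.9476 bits.
RT = 195 + 90 × 1.9476 = 370.29 ms.

370 ms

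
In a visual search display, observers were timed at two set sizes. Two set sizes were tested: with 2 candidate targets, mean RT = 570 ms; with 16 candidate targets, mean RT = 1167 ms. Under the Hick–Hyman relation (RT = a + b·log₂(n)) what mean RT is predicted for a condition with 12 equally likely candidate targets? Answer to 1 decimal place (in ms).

Solve the two-equation system in a and b:
  b = (1167 − 570) / (log₂ 16 − log₂ 2) = 597 / (4 − 1) = 199.000 ms/bit
  a = 570 − 199.000 × 1 = 371.000 ms
Then RT(12) = 371.000 + 199.000 × log₂ 12 = 371.000 + 199.000 × 3.5850 ≈ 1084.408 ms.

1084.4 ms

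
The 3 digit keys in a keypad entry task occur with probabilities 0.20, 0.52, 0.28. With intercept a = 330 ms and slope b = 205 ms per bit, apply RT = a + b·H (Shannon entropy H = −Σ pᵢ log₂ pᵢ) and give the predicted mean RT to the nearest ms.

631 ms

Entropy contributions −pᵢ log₂ pᵢ: 0.4644, 0.4906, 0.5142; sum H = 1.4692 bits.
RT = a + bH = 330 + 205·1.4692 = 631.18 ms.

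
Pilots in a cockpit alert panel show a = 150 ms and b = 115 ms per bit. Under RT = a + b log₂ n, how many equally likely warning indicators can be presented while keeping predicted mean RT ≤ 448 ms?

6

115·log₂ n ≤ 448 − 150 = 298, giving log₂ n ≤ 2.5913 and n ≤ 6.026. The largest whole number is 6.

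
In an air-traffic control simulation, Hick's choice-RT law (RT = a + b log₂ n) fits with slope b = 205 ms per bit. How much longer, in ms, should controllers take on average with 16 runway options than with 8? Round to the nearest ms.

Only the slope matters, since a is common to both: ΔRT = b·log₂(n₂/n₁).
log₂(16) − log₂(8) = log₂(16/8) = log₂(2) = 1.
ΔRT = 205 × 1.0000 = 205.000 ms.

205 ms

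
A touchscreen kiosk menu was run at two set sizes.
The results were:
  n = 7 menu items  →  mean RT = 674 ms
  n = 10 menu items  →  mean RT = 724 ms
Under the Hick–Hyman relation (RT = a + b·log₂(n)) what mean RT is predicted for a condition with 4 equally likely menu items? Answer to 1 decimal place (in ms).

595.6 ms

With log₂ n on the abscissa the relation is linear; from the two conditions:
  b = (724 − 674) / (log₂ 10 − log₂ 7) = 50 / (3.3219 − 2.8074) = 97.168 ms/bit
  a = 674 − 97.168 × 2.8074 = 401.215 ms
Then RT(4) = 401.215 + 97.168 × log₂ 4 = 401.215 + 97.168 × 2 ≈ 595.551 ms.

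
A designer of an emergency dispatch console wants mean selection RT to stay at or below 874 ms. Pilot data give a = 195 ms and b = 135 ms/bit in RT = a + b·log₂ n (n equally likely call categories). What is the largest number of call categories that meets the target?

Information budget: (874 − 195)/135 = 5.0296 bits, so n ≤ 2^5.0296 = 32.664 → at most 32.

32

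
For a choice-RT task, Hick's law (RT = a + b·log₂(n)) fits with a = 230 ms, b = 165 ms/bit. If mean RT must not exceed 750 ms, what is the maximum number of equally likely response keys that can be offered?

165·log₂ n ≤ 750 − 230 = 520, giving log₂ n ≤ 3.1515 and n ≤ 8.886. The largest whole number is 8.

8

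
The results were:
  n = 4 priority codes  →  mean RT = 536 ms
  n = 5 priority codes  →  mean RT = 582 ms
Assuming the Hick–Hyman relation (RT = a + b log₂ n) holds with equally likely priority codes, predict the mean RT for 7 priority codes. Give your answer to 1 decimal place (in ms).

RT is linear in log₂ n, so two points fix the line:
  b = (582 − 536) / (log₂ 5 − log₂ 4) = 46 / (2.3219 − 2) = 142.889 ms/bit
  a = 536 − 142.889 × 2 = 250.222 ms
Then RT(7) = 250.222 + 142.889 × log₂ 7 = 250.222 + 142.889 × 2.8074 ≈ 651.362 ms.

651.4 ms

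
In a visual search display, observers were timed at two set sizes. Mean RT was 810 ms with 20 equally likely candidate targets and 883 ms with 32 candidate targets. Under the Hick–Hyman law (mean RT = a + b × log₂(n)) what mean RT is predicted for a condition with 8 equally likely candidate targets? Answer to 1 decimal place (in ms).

667.7 ms

Fit slope and intercept:
  b = (883 − 810) / (log₂ 32 − log₂ 20) = 73 / (5 − 4.3219) = 107.658 ms/bit
  a = 810 − 107.658 × 4.3219 = 344.709 ms
Then RT(8) = 344.709 + 107.658 × log₂ 8 = 344.709 + 107.658 × 3 ≈ 667.684 ms.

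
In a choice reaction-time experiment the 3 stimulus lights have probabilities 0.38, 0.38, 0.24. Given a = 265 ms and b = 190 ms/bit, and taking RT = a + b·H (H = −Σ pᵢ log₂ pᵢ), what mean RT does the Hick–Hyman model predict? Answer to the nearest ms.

560 ms

Entropy contributions −pᵢ log₂ pᵢ: 0.5305, 0.5305, 0.4941; sum H = 1.5550 bits.
RT = a + bH = 265 + 190·1.5550 = 560.46 ms.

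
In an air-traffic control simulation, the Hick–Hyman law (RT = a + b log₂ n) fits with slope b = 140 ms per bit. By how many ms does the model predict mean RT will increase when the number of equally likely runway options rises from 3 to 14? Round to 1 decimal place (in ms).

311.1 ms

ΔRT = (a + b log₂ n₂) − (a + b log₂ n₁) = b·(log₂ n₂ − log₂ n₁).
log₂(14) − log₂(3) = 3.8074 − 1.5850 = 2.2224.
ΔRT = 140 × 2.2224 = 311.135 ms.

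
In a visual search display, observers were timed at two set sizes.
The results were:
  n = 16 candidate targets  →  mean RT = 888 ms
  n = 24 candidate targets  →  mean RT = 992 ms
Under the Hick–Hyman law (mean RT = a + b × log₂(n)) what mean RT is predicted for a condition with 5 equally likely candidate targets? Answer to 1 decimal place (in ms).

RT is linear in log₂ n, so two points fix the line:
  b = (992 − 888) / (log₂ 24 − log₂ 16) = 104 / (4.5850 − 4) = 177.789 ms/bit
  a = 888 − 177.789 × 4 = 176.843 ms
Then RT(5) = 176.843 + 177.789 × log₂ 5 = 176.843 + 177.789 × 2.3219 ≈ 589.657 ms.

589.7 ms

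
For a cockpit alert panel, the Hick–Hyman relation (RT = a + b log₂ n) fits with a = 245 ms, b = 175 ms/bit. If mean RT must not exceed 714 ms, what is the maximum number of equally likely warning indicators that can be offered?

175·log₂ n ≤ 714 − 245 = 469, giving log₂ n ≤ 2.6800 and n ≤ 6.409. The largest whole number is 6.

6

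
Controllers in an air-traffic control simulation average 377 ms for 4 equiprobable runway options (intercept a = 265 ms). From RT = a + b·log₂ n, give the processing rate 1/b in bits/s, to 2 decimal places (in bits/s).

17.86 bits/s

Choice component = 377 − 265 = 112 ms over log₂(4) = 2 bits.
b = 112 / 2 = 56.000 ms/bit, so 1/b = 17.857 bits/s.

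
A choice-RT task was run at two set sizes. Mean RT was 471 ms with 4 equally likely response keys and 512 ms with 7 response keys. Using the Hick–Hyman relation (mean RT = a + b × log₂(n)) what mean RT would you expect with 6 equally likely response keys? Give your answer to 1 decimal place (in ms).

500.7 ms

Fit slope and intercept:
  b = (512 − 471) / (log₂ 7 − log₂ 4) = 41 / (2.8074 − 2) = 50.783 ms/bit
  a = 471 − 50.783 × 2 = 369.434 ms
Then RT(6) = 369.434 + 50.783 × log₂ 6 = 369.434 + 50.783 × 2.5850 ≈ 500.706 ms.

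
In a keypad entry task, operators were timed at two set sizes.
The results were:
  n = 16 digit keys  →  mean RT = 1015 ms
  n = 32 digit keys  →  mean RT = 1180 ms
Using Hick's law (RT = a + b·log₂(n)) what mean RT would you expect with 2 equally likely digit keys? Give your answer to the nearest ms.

520 ms

RT is linear in log₂ n, so two points fix the line:
  b = (1180 − 1015) / (log₂ 32 − log₂ 16) = 165 / (5 − 4) = 165 ms/bit
  a = 1015 − 165 × 4 = 355 ms
Then RT(2) = 355 + 165 × log₂ 2 = 355 + 165 × 1 ≈ 520.000 ms.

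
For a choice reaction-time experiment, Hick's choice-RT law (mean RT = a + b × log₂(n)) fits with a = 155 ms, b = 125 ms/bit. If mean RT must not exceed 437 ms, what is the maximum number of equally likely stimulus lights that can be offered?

4

Set 155 + 125·log₂ n ≤ 437 → log₂ n ≤ (437 − 155)/125 = 2.2560.
So n ≤ 2^2.2560 = 4.777; the largest integer n is 4.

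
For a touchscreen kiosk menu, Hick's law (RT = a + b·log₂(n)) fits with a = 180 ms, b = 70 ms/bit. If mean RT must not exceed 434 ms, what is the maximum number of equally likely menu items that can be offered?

12

Information budget: (434 − 180)/70 = 3.6286 bits, so n ≤ 2^3.6286 = 12.368 → at most 12.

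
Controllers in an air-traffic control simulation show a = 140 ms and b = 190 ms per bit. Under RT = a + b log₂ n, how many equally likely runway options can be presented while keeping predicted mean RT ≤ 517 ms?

3

Set 140 + 190·log₂ n ≤ 517 → log₂ n ≤ (517 − 140)/190 = 1.9842.
So n ≤ 2^1.9842 = 3.956; the largest integer n is 3.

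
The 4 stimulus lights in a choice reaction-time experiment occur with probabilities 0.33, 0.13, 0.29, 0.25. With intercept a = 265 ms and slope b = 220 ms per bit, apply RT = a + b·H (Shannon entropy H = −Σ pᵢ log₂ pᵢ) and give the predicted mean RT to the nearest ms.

Entropy contributions −pᵢ log₂ pᵢ: 0.5278, 0.3826, 0.5179, 0.5000; sum H = 1.9284 bits.
RT = a + bH = 265 + 220·1.9284 = 689.24 ms.

689 ms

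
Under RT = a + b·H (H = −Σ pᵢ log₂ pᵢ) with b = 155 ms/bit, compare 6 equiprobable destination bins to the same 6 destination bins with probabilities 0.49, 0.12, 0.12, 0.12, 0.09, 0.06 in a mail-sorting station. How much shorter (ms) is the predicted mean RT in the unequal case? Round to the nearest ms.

66 ms

The RT saving is b·ΔH. Equiprobable H₀ = log₂(6) = 2.5850 bits; with the given probabilities H = 2.1617 bits.
b·(H₀ − H) = 155 × (2.5850 − 2.1617) = 65.61 ms.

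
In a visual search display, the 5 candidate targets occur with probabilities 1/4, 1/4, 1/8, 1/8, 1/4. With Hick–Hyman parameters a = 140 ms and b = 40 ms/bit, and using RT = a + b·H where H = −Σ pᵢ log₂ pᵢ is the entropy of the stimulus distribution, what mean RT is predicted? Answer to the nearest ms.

230 ms

H = −Σ pᵢ log₂ pᵢ = 0.25·2 + 0.25·2 + 0.125·3 + 0.125·3 + 0.25·2 = 2.250 bits.
RT = 140 + 40 × 2.250 = 230.00 ms.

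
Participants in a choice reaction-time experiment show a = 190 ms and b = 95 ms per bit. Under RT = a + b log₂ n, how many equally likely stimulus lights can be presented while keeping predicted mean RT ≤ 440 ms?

6

Set 190 + 95·log₂ n ≤ 440 → log₂ n ≤ (440 − 190)/95 = 2.6316.
So n ≤ 2^2.6316 = 6.197; the largest integer n is 6.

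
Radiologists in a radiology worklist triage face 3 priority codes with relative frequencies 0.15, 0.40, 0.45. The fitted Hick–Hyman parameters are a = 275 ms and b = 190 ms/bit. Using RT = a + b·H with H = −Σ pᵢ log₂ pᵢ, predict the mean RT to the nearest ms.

Entropy contributions −pᵢ log₂ pᵢ: 0.4105, 0.5288, 0.5184; sum H = 1.4577 bits.
RT = a + bH = 275 + 190·1.4577 = 551.97 ms.

552 ms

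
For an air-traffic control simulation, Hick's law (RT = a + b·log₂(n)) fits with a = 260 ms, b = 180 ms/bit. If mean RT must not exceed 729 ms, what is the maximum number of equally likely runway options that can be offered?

Set 260 + 180·log₂ n ≤ 729 → log₂ n ≤ (729 − 260)/180 = 2.6056.
So n ≤ 2^2.6056 = 6.086; the largest integer n is 6.

6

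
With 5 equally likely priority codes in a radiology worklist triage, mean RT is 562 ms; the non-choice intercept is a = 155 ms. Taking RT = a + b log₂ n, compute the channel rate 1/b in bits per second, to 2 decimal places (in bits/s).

5.70 bits/s

Choice component = 562 − 155 = 407 ms over log₂(5) = 2.3219 bits.
b = 407 / 2.3219 = 175.285 ms/bit, so 1/b = 5.705 bits/s.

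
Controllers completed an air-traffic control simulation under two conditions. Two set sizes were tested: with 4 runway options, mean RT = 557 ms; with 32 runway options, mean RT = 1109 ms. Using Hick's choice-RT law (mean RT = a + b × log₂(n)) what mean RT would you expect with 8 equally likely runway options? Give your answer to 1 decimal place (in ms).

741.0 ms

Solve the two-equation system in a and b:
  b = (1109 − 557) / (log₂ 32 − log₂ 4) = 552 / (5 − 2) = 184.000 ms/bit
  a = 557 − 184.000 × 2 = 189.000 ms
Then RT(8) = 189.000 + 184.000 × log₂ 8 = 189.000 + 184.000 × 3 ≈ 741.000 ms.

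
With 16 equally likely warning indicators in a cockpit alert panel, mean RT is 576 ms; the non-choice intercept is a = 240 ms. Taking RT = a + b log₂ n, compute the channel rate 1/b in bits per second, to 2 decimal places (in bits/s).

Choice component = 576 − 240 = 336 ms over log₂(16) = 4 bits.
b = 336 / 4 = 84.000 ms/bit, so 1/b = 11.905 bits/s.

11.90 bits/s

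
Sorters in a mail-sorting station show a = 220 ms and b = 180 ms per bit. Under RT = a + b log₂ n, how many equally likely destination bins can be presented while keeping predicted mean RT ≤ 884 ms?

12

180·log₂ n ≤ 884 − 220 = 664, giving log₂ n ≤ 3.6889 and n ≤ 12.896. The largest whole number is 12.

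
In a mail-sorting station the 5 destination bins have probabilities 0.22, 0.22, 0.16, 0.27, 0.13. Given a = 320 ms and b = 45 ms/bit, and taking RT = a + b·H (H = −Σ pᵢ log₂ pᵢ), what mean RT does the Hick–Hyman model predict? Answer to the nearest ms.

H = 0.22·log₂(1/0.22) + 0.22·log₂(1/0.22) + 0.16·log₂(1/0.16) + 0.27·log₂(1/0.27) + 0.13·log₂(1/0.13) = 2.2768 bits.
RT = 320 + 45 × 2.2768 = 422.46 ms.

422 ms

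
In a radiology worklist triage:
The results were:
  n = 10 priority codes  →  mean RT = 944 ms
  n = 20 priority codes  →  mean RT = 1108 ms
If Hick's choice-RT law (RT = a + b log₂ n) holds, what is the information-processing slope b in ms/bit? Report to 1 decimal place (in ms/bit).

Slope: b = (1108 − 944) / (log₂ 20 − log₂ 10) = 164/1.0000 = 164.000 ms/bit.

164.0 ms/bit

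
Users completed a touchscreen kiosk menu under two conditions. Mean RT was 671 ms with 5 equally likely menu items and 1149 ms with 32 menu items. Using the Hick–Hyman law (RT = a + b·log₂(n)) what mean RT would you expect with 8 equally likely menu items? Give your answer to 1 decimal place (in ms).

792.0 ms

Fit slope and intercept:
  b = (1149 − 671) / (log₂ 32 − log₂ 5) = 478 / (5 − 2.3219) = 178.487 ms/bit
  a = 671 − 178.487 × 2.3219 = 256.567 ms
Then RT(8) = 256.567 + 178.487 × log₂ 8 = 256.567 + 178.487 × 3 ≈ 792.027 ms.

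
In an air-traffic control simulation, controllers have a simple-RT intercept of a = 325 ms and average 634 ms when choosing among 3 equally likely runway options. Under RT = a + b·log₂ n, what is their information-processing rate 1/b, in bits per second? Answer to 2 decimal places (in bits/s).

5.13 bits/s

Choice component = 634 − 325 = 309 ms over log₂(3) = 1.5850 bits.
b = 309 / 1.5850 = 194.957 ms/bit, so 1/b = 5.129 bits/s.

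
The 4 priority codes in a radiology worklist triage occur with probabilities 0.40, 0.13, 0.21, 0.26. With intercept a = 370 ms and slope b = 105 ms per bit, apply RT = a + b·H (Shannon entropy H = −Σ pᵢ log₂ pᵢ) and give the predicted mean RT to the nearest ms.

Entropy contributions −pᵢ log₂ pᵢ: 0.5288, 0.3826, 0.4728, 0.5053; sum H = 1.8895 bits.
RT = a + bH = 370 + 105·1.8895 = 568.40 ms.

568 ms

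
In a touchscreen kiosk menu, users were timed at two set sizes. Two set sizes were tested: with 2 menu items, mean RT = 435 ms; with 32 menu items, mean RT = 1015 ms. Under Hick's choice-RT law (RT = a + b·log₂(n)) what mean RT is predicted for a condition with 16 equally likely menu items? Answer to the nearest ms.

870 ms

RT is linear in log₂ n, so two points fix the line:
  b = (1015 − 435) / (log₂ 32 − log₂ 2) = 580 / (5 − 1) = 145 ms/bit
  a = 435 − 145 × 1 = 290 ms
Then RT(16) = 290 + 145 × log₂ 16 = 290 + 145 × 4 ≈ 870.000 ms.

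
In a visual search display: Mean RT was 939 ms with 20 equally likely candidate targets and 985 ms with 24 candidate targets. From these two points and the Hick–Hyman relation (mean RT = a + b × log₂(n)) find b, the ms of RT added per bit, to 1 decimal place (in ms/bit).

Slope: b = (985 − 939) / (log₂ 24 − log₂ 20) = 46/0.2630 = 174.882 ms/bit.

174.9 ms/bit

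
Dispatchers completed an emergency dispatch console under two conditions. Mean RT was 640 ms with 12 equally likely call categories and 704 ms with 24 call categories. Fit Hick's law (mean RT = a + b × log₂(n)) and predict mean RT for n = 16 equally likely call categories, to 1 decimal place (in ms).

With log₂ n on the abscissa the relation is linear; from the two conditions:
  b = (704 − 640) / (log₂ 24 − log₂ 12) = 64 / (4.5850 − 3.5850) = 64.000 ms/bit
  a = 640 − 64.000 × 3.5850 = 410.562 ms
Then RT(16) = 410.562 + 64.000 × log₂ 16 = 410.562 + 64.000 × 4 ≈ 666.562 ms.

666.6 ms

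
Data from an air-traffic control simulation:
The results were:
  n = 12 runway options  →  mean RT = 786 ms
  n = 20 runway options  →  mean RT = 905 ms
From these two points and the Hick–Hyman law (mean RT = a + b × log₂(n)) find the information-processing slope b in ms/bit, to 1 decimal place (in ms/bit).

Slope: b = (905 − 786) / (log₂ 20 − log₂ 12) = 119/0.7370 = 161.473 ms/bit.

161.5 ms/bit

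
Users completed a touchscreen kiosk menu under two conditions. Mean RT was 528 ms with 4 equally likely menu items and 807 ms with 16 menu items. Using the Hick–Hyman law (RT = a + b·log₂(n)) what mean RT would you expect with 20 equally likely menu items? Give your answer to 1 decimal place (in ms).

851.9 ms

RT is linear in log₂ n, so two points fix the line:
  b = (807 − 528) / (log₂ 16 − log₂ 4) = 279 / (4 − 2) = 139.500 ms/bit
  a = 528 − 139.500 × 2 = 249.000 ms
Then RT(20) = 249.000 + 139.500 × log₂ 20 = 249.000 + 139.500 × 4.3219 ≈ 851.909 ms.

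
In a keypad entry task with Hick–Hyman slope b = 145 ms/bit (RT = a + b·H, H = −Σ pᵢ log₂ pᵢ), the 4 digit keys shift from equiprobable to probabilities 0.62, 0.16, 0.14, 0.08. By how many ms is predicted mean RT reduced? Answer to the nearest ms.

Equiprobable entropy H₀ = log₂ 4 = 2.0000 bits.
Skewed entropy H = −Σ pᵢ log₂ pᵢ = 1.5392 bits.
ΔRT = b·(H₀ − H) = 145 × 0.4608 = 66.81 ms.

67 ms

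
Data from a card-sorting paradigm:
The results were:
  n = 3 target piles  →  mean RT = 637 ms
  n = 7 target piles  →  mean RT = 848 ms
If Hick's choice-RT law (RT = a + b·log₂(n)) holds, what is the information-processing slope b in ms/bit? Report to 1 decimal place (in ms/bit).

The slope on a log₂ axis is (848 − 637) / (2.8074 − 1.5850) = 172.612 ms/bit.

172.6 ms/bit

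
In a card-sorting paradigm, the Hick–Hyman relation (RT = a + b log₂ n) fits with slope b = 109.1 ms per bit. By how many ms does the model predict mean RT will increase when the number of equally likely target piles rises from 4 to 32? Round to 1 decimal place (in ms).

327.3 ms

Only the slope matters, since a is common to both: ΔRT = b·log₂(n₂/n₁).
log₂(32) − log₂(4) = log₂(32/4) = log₂(8) = 3.
ΔRT = 109.1 × 3.0000 = 327.300 ms.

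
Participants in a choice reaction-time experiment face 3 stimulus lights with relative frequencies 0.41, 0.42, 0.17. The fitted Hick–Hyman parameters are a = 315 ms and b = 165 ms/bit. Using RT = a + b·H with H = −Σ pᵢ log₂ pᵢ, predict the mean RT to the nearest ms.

Entropy contributions −pᵢ log₂ pᵢ: 0.5274, 0.5256, 0.4346; sum H = 1.4876 bits.
RT = a + bH = 315 + 165·1.4876 = 560.46 ms.

560 ms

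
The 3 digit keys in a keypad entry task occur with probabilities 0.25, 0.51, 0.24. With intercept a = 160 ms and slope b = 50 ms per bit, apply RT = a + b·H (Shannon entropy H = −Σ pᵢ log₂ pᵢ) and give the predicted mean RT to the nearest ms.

Entropy contributions −pᵢ log₂ pᵢ: 0.5000, 0.4954, 0.4941; sum H = 1.4896 bits.
RT = a + bH = 160 + 50·1.4896 = 234.48 ms.

234 ms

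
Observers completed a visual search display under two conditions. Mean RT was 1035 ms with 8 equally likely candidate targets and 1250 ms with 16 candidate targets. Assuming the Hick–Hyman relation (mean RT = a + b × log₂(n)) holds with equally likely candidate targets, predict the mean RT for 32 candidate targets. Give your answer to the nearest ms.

With log₂ n on the abscissa the relation is linear; from the two conditions:
  b = (1250 − 1035) / (log₂ 16 − log₂ 8) = 215 / (4 − 3) = 215 ms/bit
  a = 1035 − 215 × 3 = 390 ms
Then RT(32) = 390 + 215 × log₂ 32 = 390 + 215 × 5 ≈ 1465.000 ms.

1465 ms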